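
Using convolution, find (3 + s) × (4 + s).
Ascending coefficients: a = [3, 1], b = [4, 1]. c[0] = 3×4 = 12; c[1] = 3×1 + 1×4 = 7; c[2] = 1×1 = 1. Result coefficients: [12, 7, 1] → 12 + 7s + s^2

12 + 7s + s^2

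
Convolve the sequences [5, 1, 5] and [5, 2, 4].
y[0] = 5×5 = 25; y[1] = 5×2 + 1×5 = 15; y[2] = 5×4 + 1×2 + 5×5 = 47; y[3] = 1×4 + 5×2 = 14; y[4] = 5×4 = 20

[25, 15, 47, 14, 20]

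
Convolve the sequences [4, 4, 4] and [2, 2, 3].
y[0] = 4×2 = 8; y[1] = 4×2 + 4×2 = 16; y[2] = 4×3 + 4×2 + 4×2 = 28; y[3] = 4×3 + 4×2 = 20; y[4] = 4×3 = 12

[8, 16, 28, 20, 12]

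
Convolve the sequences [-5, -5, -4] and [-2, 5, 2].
y[0] = -5×-2 = 10; y[1] = -5×5 + -5×-2 = -15; y[2] = -5×2 + -5×5 + -4×-2 = -27; y[3] = -5×2 + -4×5 = -30; y[4] = -4×2 = -8

[10, -15, -27, -30, -8]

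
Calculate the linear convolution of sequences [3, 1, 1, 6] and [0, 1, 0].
y[0] = 3×0 = 0; y[1] = 3×1 + 1×0 = 3; y[2] = 3×0 + 1×1 + 1×0 = 1; y[3] = 1×0 + 1×1 + 6×0 = 1; y[4] = 1×0 + 6×1 = 6; y[5] = 6×0 = 0

[0, 3, 1, 1, 6, 0]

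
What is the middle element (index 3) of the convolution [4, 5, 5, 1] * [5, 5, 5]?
Use y[k] = Σ_i a[i]·b[k-i] at k=3. y[3] = 5×5 + 5×5 + 1×5 = 55

55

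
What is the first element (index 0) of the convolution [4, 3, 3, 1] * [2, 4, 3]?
Use y[k] = Σ_i a[i]·b[k-i] at k=0. y[0] = 4×2 = 8

8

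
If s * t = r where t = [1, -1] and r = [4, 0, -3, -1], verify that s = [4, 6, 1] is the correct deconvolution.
Forward-compute [4, 6, 1] * [1, -1]: r[0] = 4×1 = 4; r[1] = 4×-1 + 6×1 = 2; r[2] = 6×-1 + 1×1 = -5; r[3] = 1×-1 = -1 → [4, 2, -5, -1]. Does not match given r = [4, 0, -3, -1].

Not verified. [4, 6, 1] * [1, -1] = [4, 2, -5, -1], which differs from [4, 0, -3, -1] at index 1.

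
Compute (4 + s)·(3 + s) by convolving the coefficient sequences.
Ascending coefficients: a = [4, 1], b = [3, 1]. c[0] = 4×3 = 12; c[1] = 4×1 + 1×3 = 7; c[2] = 1×1 = 1. Result coefficients: [12, 7, 1] → 12 + 7s + s^2

12 + 7s + s^2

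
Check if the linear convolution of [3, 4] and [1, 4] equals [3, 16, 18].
Recompute linear convolution of [3, 4] and [1, 4]: y[0] = 3×1 = 3; y[1] = 3×4 + 4×1 = 16; y[2] = 4×4 = 16 → [3, 16, 16]. Compare to given [3, 16, 18]: they differ at index 2: given 18, correct 16, so answer: No

No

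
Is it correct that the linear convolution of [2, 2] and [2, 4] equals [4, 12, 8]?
Recompute linear convolution of [2, 2] and [2, 4]: y[0] = 2×2 = 4; y[1] = 2×4 + 2×2 = 12; y[2] = 2×4 = 8 → [4, 12, 8]. Given [4, 12, 8] matches, so answer: Yes

Yes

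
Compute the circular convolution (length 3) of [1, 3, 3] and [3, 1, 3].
Use y[k] = Σ_j a[j]·b[(k-j) mod 3]. y[0] = 1×3 + 3×3 + 3×1 = 15; y[1] = 1×1 + 3×3 + 3×3 = 19; y[2] = 1×3 + 3×1 + 3×3 = 15. Result: [15, 19, 15]

[15, 19, 15]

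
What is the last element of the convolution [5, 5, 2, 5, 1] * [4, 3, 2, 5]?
Use y[k] = Σ_i a[i]·b[k-i] at k=7. y[7] = 1×5 = 5

5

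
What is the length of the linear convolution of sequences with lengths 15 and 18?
Linear/full convolution length: m + n - 1 = 15 + 18 - 1 = 32

32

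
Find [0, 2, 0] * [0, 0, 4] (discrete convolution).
y[0] = 0×0 = 0; y[1] = 0×0 + 2×0 = 0; y[2] = 0×4 + 2×0 + 0×0 = 0; y[3] = 2×4 + 0×0 = 8; y[4] = 0×4 = 0

[0, 0, 0, 8, 0]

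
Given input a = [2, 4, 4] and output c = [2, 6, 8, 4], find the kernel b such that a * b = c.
Output length 4 = len(a) + len(b) - 1 ⇒ len(b) = 2. Solve b forward using b[k] = (c[k] - Σ_{i≥1} a[i]·b[k-i]) / a[0]: b[0] = c[0] / a[0] = 2 / 2 = 1; b[1] = (c[1] - 4×1) / a[0] = (6 - 4×1) / 2 = 1. So b = [1, 1]. Forward-check [2, 4, 4] * [1, 1]: c[0] = 2×1 = 2; c[1] = 2×1 + 4×1 = 6; c[2] = 4×1 + 4×1 = 8; c[3] = 4×1 = 4 → [2, 6, 8, 4] ✓

[1, 1]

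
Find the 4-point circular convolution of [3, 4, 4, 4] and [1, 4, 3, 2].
Use y[k] = Σ_j f[j]·g[(k-j) mod 4]. y[0] = 3×1 + 4×2 + 4×3 + 4×4 = 39; y[1] = 3×4 + 4×1 + 4×2 + 4×3 = 36; y[2] = 3×3 + 4×4 + 4×1 + 4×2 = 37; y[3] = 3×2 + 4×3 + 4×4 + 4×1 = 38. Result: [39, 36, 37, 38]

[39, 36, 37, 38]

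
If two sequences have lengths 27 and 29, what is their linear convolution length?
Linear/full convolution length: m + n - 1 = 27 + 29 - 1 = 55

55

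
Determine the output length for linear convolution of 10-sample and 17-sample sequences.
Linear/full convolution length: m + n - 1 = 10 + 17 - 1 = 26

26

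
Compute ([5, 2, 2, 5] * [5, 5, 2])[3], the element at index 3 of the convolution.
Use y[k] = Σ_i a[i]·b[k-i] at k=3. y[3] = 2×2 + 2×5 + 5×5 = 39

39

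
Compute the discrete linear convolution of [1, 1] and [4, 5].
y[0] = 1×4 = 4; y[1] = 1×5 + 1×4 = 9; y[2] = 1×5 = 5

[4, 9, 5]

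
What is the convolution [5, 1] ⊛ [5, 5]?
y[0] = 5×5 = 25; y[1] = 5×5 + 1×5 = 30; y[2] = 1×5 = 5

[25, 30, 5]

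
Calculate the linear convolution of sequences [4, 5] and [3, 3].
y[0] = 4×3 = 12; y[1] = 4×3 + 5×3 = 27; y[2] = 5×3 = 15

[12, 27, 15]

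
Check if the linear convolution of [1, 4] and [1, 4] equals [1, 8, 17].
Recompute linear convolution of [1, 4] and [1, 4]: y[0] = 1×1 = 1; y[1] = 1×4 + 4×1 = 8; y[2] = 4×4 = 16 → [1, 8, 16]. Compare to given [1, 8, 17]: they differ at index 2: given 17, correct 16, so answer: No

No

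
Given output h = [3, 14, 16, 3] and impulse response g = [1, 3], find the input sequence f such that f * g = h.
Deconvolve h=[3, 14, 16, 3] by g=[1, 3]. Since g[0]=1, solve forward: f[0] = h[0] / 1 = 3; f[1] = (h[1] - 3×3) / 1 = 5; f[2] = (h[2] - 5×3) / 1 = 1. So f = [3, 5, 1]. Check by forward convolution: h[0] = 3×1 = 3; h[1] = 3×3 + 5×1 = 14; h[2] = 5×3 + 1×1 = 16; h[3] = 1×3 = 3

[3, 5, 1]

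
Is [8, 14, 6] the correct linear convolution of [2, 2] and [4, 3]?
Recompute linear convolution of [2, 2] and [4, 3]: y[0] = 2×4 = 8; y[1] = 2×3 + 2×4 = 14; y[2] = 2×3 = 6 → [8, 14, 6]. Given [8, 14, 6] matches, so answer: Yes

Yes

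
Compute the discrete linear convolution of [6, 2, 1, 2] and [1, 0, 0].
y[0] = 6×1 = 6; y[1] = 6×0 + 2×1 = 2; y[2] = 6×0 + 2×0 + 1×1 = 1; y[3] = 2×0 + 1×0 + 2×1 = 2; y[4] = 1×0 + 2×0 = 0; y[5] = 2×0 = 0

[6, 2, 1, 2, 0, 0]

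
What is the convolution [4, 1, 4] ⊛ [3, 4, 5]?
y[0] = 4×3 = 12; y[1] = 4×4 + 1×3 = 19; y[2] = 4×5 + 1×4 + 4×3 = 36; y[3] = 1×5 + 4×4 = 21; y[4] = 4×5 = 20

[12, 19, 36, 21, 20]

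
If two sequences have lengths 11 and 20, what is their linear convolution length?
Linear/full convolution length: m + n - 1 = 11 + 20 - 1 = 30

30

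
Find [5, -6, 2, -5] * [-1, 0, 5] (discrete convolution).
y[0] = 5×-1 = -5; y[1] = 5×0 + -6×-1 = 6; y[2] = 5×5 + -6×0 + 2×-1 = 23; y[3] = -6×5 + 2×0 + -5×-1 = -25; y[4] = 2×5 + -5×0 = 10; y[5] = -5×5 = -25

[-5, 6, 23, -25, 10, -25]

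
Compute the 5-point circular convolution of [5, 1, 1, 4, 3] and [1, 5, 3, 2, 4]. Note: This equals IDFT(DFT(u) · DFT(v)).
Either evaluate y[k] = Σ_j u[j]·v[(k-j) mod 5] directly, or use IDFT(DFT(u) · DFT(v)). y[0] = 5×1 + 1×4 + 1×2 + 4×3 + 3×5 = 38; y[1] = 5×5 + 1×1 + 1×4 + 4×2 + 3×3 = 47; y[2] = 5×3 + 1×5 + 1×1 + 4×4 + 3×2 = 43; y[3] = 5×2 + 1×3 + 1×5 + 4×1 + 3×4 = 34; y[4] = 5×4 + 1×2 + 1×3 + 4×5 + 3×1 = 48. Result: [38, 47, 43, 34, 48]

[38, 47, 43, 34, 48]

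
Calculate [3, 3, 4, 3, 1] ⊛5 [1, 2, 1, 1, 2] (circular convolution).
Use y[k] = Σ_j a[j]·b[(k-j) mod 5]. y[0] = 3×1 + 3×2 + 4×1 + 3×1 + 1×2 = 18; y[1] = 3×2 + 3×1 + 4×2 + 3×1 + 1×1 = 21; y[2] = 3×1 + 3×2 + 4×1 + 3×2 + 1×1 = 20; y[3] = 3×1 + 3×1 + 4×2 + 3×1 + 1×2 = 19; y[4] = 3×2 + 3×1 + 4×1 + 3×2 + 1×1 = 20. Result: [18, 21, 20, 19, 20]

[18, 21, 20, 19, 20]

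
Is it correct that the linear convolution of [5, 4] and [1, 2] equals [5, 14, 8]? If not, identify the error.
Recompute linear convolution of [5, 4] and [1, 2]: y[0] = 5×1 = 5; y[1] = 5×2 + 4×1 = 14; y[2] = 4×2 = 8 → [5, 14, 8]. Given [5, 14, 8] matches, so answer: Yes

Yes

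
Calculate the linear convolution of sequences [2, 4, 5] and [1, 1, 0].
y[0] = 2×1 = 2; y[1] = 2×1 + 4×1 = 6; y[2] = 2×0 + 4×1 + 5×1 = 9; y[3] = 4×0 + 5×1 = 5; y[4] = 5×0 = 0

[2, 6, 9, 5, 0]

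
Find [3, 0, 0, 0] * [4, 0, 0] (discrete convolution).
y[0] = 3×4 = 12; y[1] = 3×0 + 0×4 = 0; y[2] = 3×0 + 0×0 + 0×4 = 0; y[3] = 0×0 + 0×0 + 0×4 = 0; y[4] = 0×0 + 0×0 = 0; y[5] = 0×0 = 0

[12, 0, 0, 0, 0, 0]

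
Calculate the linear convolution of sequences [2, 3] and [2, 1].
y[0] = 2×2 = 4; y[1] = 2×1 + 3×2 = 8; y[2] = 3×1 = 3

[4, 8, 3]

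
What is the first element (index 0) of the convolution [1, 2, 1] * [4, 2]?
Use y[k] = Σ_i a[i]·b[k-i] at k=0. y[0] = 1×4 = 4

4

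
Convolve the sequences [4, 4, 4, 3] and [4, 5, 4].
y[0] = 4×4 = 16; y[1] = 4×5 + 4×4 = 36; y[2] = 4×4 + 4×5 + 4×4 = 52; y[3] = 4×4 + 4×5 + 3×4 = 48; y[4] = 4×4 + 3×5 = 31; y[5] = 3×4 = 12

[16, 36, 52, 48, 31, 12]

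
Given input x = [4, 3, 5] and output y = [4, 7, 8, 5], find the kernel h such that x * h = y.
Output length 4 = len(x) + len(h) - 1 ⇒ len(h) = 2. Solve h forward using h[k] = (y[k] - Σ_{i≥1} x[i]·h[k-i]) / x[0]: h[0] = y[0] / x[0] = 4 / 4 = 1; h[1] = (y[1] - 3×1) / x[0] = (7 - 3×1) / 4 = 1. So h = [1, 1]. Forward-check [4, 3, 5] * [1, 1]: y[0] = 4×1 = 4; y[1] = 4×1 + 3×1 = 7; y[2] = 3×1 + 5×1 = 8; y[3] = 5×1 = 5 → [4, 7, 8, 5] ✓

[1, 1]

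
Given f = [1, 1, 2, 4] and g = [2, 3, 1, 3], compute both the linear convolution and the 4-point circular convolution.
Linear: y_lin[0] = 1×2 = 2; y_lin[1] = 1×3 + 1×2 = 5; y_lin[2] = 1×1 + 1×3 + 2×2 = 8; y_lin[3] = 1×3 + 1×1 + 2×3 + 4×2 = 18; y_lin[4] = 1×3 + 2×1 + 4×3 = 17; y_lin[5] = 2×3 + 4×1 = 10; y_lin[6] = 4×3 = 12 → [2, 5, 8, 18, 17, 10, 12]. Circular (length 4): y[0] = 1×2 + 1×3 + 2×1 + 4×3 = 19; y[1] = 1×3 + 1×2 + 2×3 + 4×1 = 15; y[2] = 1×1 + 1×3 + 2×2 + 4×3 = 20; y[3] = 1×3 + 1×1 + 2×3 + 4×2 = 18 → [19, 15, 20, 18]

Linear: [2, 5, 8, 18, 17, 10, 12], Circular: [19, 15, 20, 18]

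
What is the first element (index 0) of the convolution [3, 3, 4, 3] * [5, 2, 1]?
Use y[k] = Σ_i a[i]·b[k-i] at k=0. y[0] = 3×5 = 15

15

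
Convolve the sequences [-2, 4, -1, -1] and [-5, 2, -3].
y[0] = -2×-5 = 10; y[1] = -2×2 + 4×-5 = -24; y[2] = -2×-3 + 4×2 + -1×-5 = 19; y[3] = 4×-3 + -1×2 + -1×-5 = -9; y[4] = -1×-3 + -1×2 = 1; y[5] = -1×-3 = 3

[10, -24, 19, -9, 1, 3]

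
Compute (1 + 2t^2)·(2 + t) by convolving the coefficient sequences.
Ascending coefficients: a = [1, 0, 2], b = [2, 1]. c[0] = 1×2 = 2; c[1] = 1×1 + 0×2 = 1; c[2] = 0×1 + 2×2 = 4; c[3] = 2×1 = 2. Result coefficients: [2, 1, 4, 2] → 2 + t + 4t^2 + 2t^3

2 + t + 4t^2 + 2t^3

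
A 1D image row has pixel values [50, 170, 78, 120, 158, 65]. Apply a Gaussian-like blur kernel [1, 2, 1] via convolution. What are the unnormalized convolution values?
Convolve image row [50, 170, 78, 120, 158, 65] with kernel [1, 2, 1]: y[0] = 50×1 = 50; y[1] = 50×2 + 170×1 = 270; y[2] = 50×1 + 170×2 + 78×1 = 468; y[3] = 170×1 + 78×2 + 120×1 = 446; y[4] = 78×1 + 120×2 + 158×1 = 476; y[5] = 120×1 + 158×2 + 65×1 = 501; y[6] = 158×1 + 65×2 = 288; y[7] = 65×1 = 65 → [50, 270, 468, 446, 476, 501, 288, 65]. Normalization factor = sum(kernel) = 4.

[50, 270, 468, 446, 476, 501, 288, 65]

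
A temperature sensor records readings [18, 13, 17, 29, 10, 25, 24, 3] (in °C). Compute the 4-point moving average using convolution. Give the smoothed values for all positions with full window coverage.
4-point moving average kernel = [1, 1, 1, 1]. Apply in 'valid' mode (full window coverage): avg[0] = (18 + 13 + 17 + 29) / 4 = 19.25; avg[1] = (13 + 17 + 29 + 10) / 4 = 17.25; avg[2] = (17 + 29 + 10 + 25) / 4 = 20.25; avg[3] = (29 + 10 + 25 + 24) / 4 = 22.0; avg[4] = (10 + 25 + 24 + 3) / 4 = 15.5. Smoothed values: [19.25, 17.25, 20.25, 22.0, 15.5]

[19.25, 17.25, 20.25, 22.0, 15.5]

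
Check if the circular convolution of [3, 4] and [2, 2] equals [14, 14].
Recompute circular convolution of [3, 4] and [2, 2]: y[0] = 3×2 + 4×2 = 14; y[1] = 3×2 + 4×2 = 14 → [14, 14]. Given [14, 14] matches, so answer: Yes

Yes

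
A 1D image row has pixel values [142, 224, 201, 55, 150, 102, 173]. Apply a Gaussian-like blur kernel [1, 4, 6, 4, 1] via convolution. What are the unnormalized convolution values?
Convolve image row [142, 224, 201, 55, 150, 102, 173] with kernel [1, 4, 6, 4, 1]: y[0] = 142×1 = 142; y[1] = 142×4 + 224×1 = 792; y[2] = 142×6 + 224×4 + 201×1 = 1949; y[3] = 142×4 + 224×6 + 201×4 + 55×1 = 2771; y[4] = 142×1 + 224×4 + 201×6 + 55×4 + 150×1 = 2614; y[5] = 224×1 + 201×4 + 55×6 + 150×4 + 102×1 = 2060; y[6] = 201×1 + 55×4 + 150×6 + 102×4 + 173×1 = 1902; y[7] = 55×1 + 150×4 + 102×6 + 173×4 = 1959; y[8] = 150×1 + 102×4 + 173×6 = 1596; y[9] = 102×1 + 173×4 = 794; y[10] = 173×1 = 173 → [142, 792, 1949, 2771, 2614, 2060, 1902, 1959, 1596, 794, 173]. Normalization factor = sum(kernel) = 16.

[142, 792, 1949, 2771, 2614, 2060, 1902, 1959, 1596, 794, 173]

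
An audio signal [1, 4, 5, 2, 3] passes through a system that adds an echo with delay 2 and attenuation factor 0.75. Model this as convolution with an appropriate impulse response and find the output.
Direct-path + delayed-attenuated-path model → impulse response h = [1, 0, 0.75] (1 at lag 0, 0.75 at lag 2). Output y[n] = x[n] + 0.75·x[n - 2] (with x[n] = 0 outside 0..4): y[0] = 1 + 0.75×0 = 1; y[1] = 4 + 0.75×0 = 4; y[2] = 5 + 0.75×1 = 5.75; y[3] = 2 + 0.75×4 = 5.0; y[4] = 3 + 0.75×5 = 6.75; y[5] = 0 + 0.75×2 = 1.5; y[6] = 0 + 0.75×3 = 2.25. So y = [1, 4, 5.75, 5.0, 6.75, 1.5, 2.25]

[1, 4, 5.75, 5.0, 6.75, 1.5, 2.25]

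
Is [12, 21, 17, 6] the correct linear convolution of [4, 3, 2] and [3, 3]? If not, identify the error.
Recompute linear convolution of [4, 3, 2] and [3, 3]: y[0] = 4×3 = 12; y[1] = 4×3 + 3×3 = 21; y[2] = 3×3 + 2×3 = 15; y[3] = 2×3 = 6 → [12, 21, 15, 6]. Compare to given [12, 21, 17, 6]: they differ at index 2: given 17, correct 15, so answer: No

No. Error at index 2: given 17, correct 15.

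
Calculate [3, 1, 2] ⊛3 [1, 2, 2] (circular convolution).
Use y[k] = Σ_j f[j]·g[(k-j) mod 3]. y[0] = 3×1 + 1×2 + 2×2 = 9; y[1] = 3×2 + 1×1 + 2×2 = 11; y[2] = 3×2 + 1×2 + 2×1 = 10. Result: [9, 11, 10]

[9, 11, 10]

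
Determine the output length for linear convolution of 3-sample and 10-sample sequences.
Linear/full convolution length: m + n - 1 = 3 + 10 - 1 = 12

12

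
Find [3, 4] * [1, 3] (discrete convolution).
y[0] = 3×1 = 3; y[1] = 3×3 + 4×1 = 13; y[2] = 4×3 = 12

[3, 13, 12]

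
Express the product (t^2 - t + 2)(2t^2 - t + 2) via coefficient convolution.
Ascending coefficients: a = [2, -1, 1], b = [2, -1, 2]. c[0] = 2×2 = 4; c[1] = 2×-1 + -1×2 = -4; c[2] = 2×2 + -1×-1 + 1×2 = 7; c[3] = -1×2 + 1×-1 = -3; c[4] = 1×2 = 2. Result coefficients: [4, -4, 7, -3, 2] → 2t^4 - 3t^3 + 7t^2 - 4t + 4

2t^4 - 3t^3 + 7t^2 - 4t + 4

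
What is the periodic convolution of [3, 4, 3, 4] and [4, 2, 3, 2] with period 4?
Use y[k] = Σ_j s[j]·t[(k-j) mod 4]. y[0] = 3×4 + 4×2 + 3×3 + 4×2 = 37; y[1] = 3×2 + 4×4 + 3×2 + 4×3 = 40; y[2] = 3×3 + 4×2 + 3×4 + 4×2 = 37; y[3] = 3×2 + 4×3 + 3×2 + 4×4 = 40. Result: [37, 40, 37, 40]

[37, 40, 37, 40]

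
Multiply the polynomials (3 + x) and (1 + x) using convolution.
Ascending coefficients: a = [3, 1], b = [1, 1]. c[0] = 3×1 = 3; c[1] = 3×1 + 1×1 = 4; c[2] = 1×1 = 1. Result coefficients: [3, 4, 1] → 3 + 4x + x^2

3 + 4x + x^2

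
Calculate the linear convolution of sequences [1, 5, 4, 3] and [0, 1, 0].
y[0] = 1×0 = 0; y[1] = 1×1 + 5×0 = 1; y[2] = 1×0 + 5×1 + 4×0 = 5; y[3] = 5×0 + 4×1 + 3×0 = 4; y[4] = 4×0 + 3×1 = 3; y[5] = 3×0 = 0

[0, 1, 5, 4, 3, 0]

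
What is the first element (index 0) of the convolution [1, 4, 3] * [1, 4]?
Use y[k] = Σ_i a[i]·b[k-i] at k=0. y[0] = 1×1 = 1

1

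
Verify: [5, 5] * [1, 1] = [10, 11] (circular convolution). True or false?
Recompute circular convolution of [5, 5] and [1, 1]: y[0] = 5×1 + 5×1 = 10; y[1] = 5×1 + 5×1 = 10 → [10, 10]. Compare to given [10, 11]: they differ at index 1: given 11, correct 10, so answer: No

No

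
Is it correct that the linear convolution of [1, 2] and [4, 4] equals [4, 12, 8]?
Recompute linear convolution of [1, 2] and [4, 4]: y[0] = 1×4 = 4; y[1] = 1×4 + 2×4 = 12; y[2] = 2×4 = 8 → [4, 12, 8]. Given [4, 12, 8] matches, so answer: Yes

Yes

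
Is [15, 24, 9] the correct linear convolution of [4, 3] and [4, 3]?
Recompute linear convolution of [4, 3] and [4, 3]: y[0] = 4×4 = 16; y[1] = 4×3 + 3×4 = 24; y[2] = 3×3 = 9 → [16, 24, 9]. Compare to given [15, 24, 9]: they differ at index 0: given 15, correct 16, so answer: No

No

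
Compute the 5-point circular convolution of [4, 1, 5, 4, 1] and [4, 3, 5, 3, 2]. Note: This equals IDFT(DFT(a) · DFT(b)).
Either evaluate y[k] = Σ_j a[j]·b[(k-j) mod 5] directly, or use IDFT(DFT(a) · DFT(b)). y[0] = 4×4 + 1×2 + 5×3 + 4×5 + 1×3 = 56; y[1] = 4×3 + 1×4 + 5×2 + 4×3 + 1×5 = 43; y[2] = 4×5 + 1×3 + 5×4 + 4×2 + 1×3 = 54; y[3] = 4×3 + 1×5 + 5×3 + 4×4 + 1×2 = 50; y[4] = 4×2 + 1×3 + 5×5 + 4×3 + 1×4 = 52. Result: [56, 43, 54, 50, 52]

[56, 43, 54, 50, 52]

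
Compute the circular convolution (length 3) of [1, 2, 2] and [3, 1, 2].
Use y[k] = Σ_j f[j]·g[(k-j) mod 3]. y[0] = 1×3 + 2×2 + 2×1 = 9; y[1] = 1×1 + 2×3 + 2×2 = 11; y[2] = 1×2 + 2×1 + 2×3 = 10. Result: [9, 11, 10]

[9, 11, 10]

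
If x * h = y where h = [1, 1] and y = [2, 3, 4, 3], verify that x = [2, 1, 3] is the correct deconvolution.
Forward-compute [2, 1, 3] * [1, 1]: y[0] = 2×1 = 2; y[1] = 2×1 + 1×1 = 3; y[2] = 1×1 + 3×1 = 4; y[3] = 3×1 = 3 → [2, 3, 4, 3]. Matches given y = [2, 3, 4, 3], so verified.

Verified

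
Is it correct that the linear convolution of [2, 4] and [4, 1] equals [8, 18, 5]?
Recompute linear convolution of [2, 4] and [4, 1]: y[0] = 2×4 = 8; y[1] = 2×1 + 4×4 = 18; y[2] = 4×1 = 4 → [8, 18, 4]. Compare to given [8, 18, 5]: they differ at index 2: given 5, correct 4, so answer: No

No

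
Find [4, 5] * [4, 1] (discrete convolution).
y[0] = 4×4 = 16; y[1] = 4×1 + 5×4 = 24; y[2] = 5×1 = 5

[16, 24, 5]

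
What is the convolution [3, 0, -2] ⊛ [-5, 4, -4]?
y[0] = 3×-5 = -15; y[1] = 3×4 + 0×-5 = 12; y[2] = 3×-4 + 0×4 + -2×-5 = -2; y[3] = 0×-4 + -2×4 = -8; y[4] = -2×-4 = 8

[-15, 12, -2, -8, 8]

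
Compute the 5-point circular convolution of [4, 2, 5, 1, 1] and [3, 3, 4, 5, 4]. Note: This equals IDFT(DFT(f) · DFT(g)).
Either evaluate y[k] = Σ_j f[j]·g[(k-j) mod 5] directly, or use IDFT(DFT(f) · DFT(g)). y[0] = 4×3 + 2×4 + 5×5 + 1×4 + 1×3 = 52; y[1] = 4×3 + 2×3 + 5×4 + 1×5 + 1×4 = 47; y[2] = 4×4 + 2×3 + 5×3 + 1×4 + 1×5 = 46; y[3] = 4×5 + 2×4 + 5×3 + 1×3 + 1×4 = 50; y[4] = 4×4 + 2×5 + 5×4 + 1×3 + 1×3 = 52. Result: [52, 47, 46, 50, 52]

[52, 47, 46, 50, 52]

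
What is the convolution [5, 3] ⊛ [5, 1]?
y[0] = 5×5 = 25; y[1] = 5×1 + 3×5 = 20; y[2] = 3×1 = 3

[25, 20, 3]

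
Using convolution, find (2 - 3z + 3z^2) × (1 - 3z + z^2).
Ascending coefficients: a = [2, -3, 3], b = [1, -3, 1]. c[0] = 2×1 = 2; c[1] = 2×-3 + -3×1 = -9; c[2] = 2×1 + -3×-3 + 3×1 = 14; c[3] = -3×1 + 3×-3 = -12; c[4] = 3×1 = 3. Result coefficients: [2, -9, 14, -12, 3] → 2 - 9z + 14z^2 - 12z^3 + 3z^4

2 - 9z + 14z^2 - 12z^3 + 3z^4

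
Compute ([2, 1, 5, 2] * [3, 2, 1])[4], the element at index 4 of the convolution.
Use y[k] = Σ_i a[i]·b[k-i] at k=4. y[4] = 5×1 + 2×2 = 9

9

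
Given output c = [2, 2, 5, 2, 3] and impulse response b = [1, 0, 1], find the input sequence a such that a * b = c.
Deconvolve c=[2, 2, 5, 2, 3] by b=[1, 0, 1]. Since b[0]=1, solve forward: a[0] = c[0] / 1 = 2; a[1] = (c[1] - 2×0) / 1 = 2; a[2] = (c[2] - 2×0 - 2×1) / 1 = 3. So a = [2, 2, 3]. Check by forward convolution: c[0] = 2×1 = 2; c[1] = 2×0 + 2×1 = 2; c[2] = 2×1 + 2×0 + 3×1 = 5; c[3] = 2×1 + 3×0 = 2; c[4] = 3×1 = 3

[2, 2, 3]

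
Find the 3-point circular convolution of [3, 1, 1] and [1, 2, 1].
Use y[k] = Σ_j f[j]·g[(k-j) mod 3]. y[0] = 3×1 + 1×1 + 1×2 = 6; y[1] = 3×2 + 1×1 + 1×1 = 8; y[2] = 3×1 + 1×2 + 1×1 = 6. Result: [6, 8, 6]

[6, 8, 6]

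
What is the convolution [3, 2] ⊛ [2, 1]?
y[0] = 3×2 = 6; y[1] = 3×1 + 2×2 = 7; y[2] = 2×1 = 2

[6, 7, 2]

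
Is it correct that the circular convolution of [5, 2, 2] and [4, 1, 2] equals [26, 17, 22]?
Recompute circular convolution of [5, 2, 2] and [4, 1, 2]: y[0] = 5×4 + 2×2 + 2×1 = 26; y[1] = 5×1 + 2×4 + 2×2 = 17; y[2] = 5×2 + 2×1 + 2×4 = 20 → [26, 17, 20]. Compare to given [26, 17, 22]: they differ at index 2: given 22, correct 20, so answer: No

No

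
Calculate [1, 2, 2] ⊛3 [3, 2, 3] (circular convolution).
Use y[k] = Σ_j s[j]·t[(k-j) mod 3]. y[0] = 1×3 + 2×3 + 2×2 = 13; y[1] = 1×2 + 2×3 + 2×3 = 14; y[2] = 1×3 + 2×2 + 2×3 = 13. Result: [13, 14, 13]

[13, 14, 13]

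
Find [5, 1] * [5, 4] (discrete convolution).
y[0] = 5×5 = 25; y[1] = 5×4 + 1×5 = 25; y[2] = 1×4 = 4

[25, 25, 4]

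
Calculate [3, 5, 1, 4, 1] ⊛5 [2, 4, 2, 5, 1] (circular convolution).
Use y[k] = Σ_j a[j]·b[(k-j) mod 5]. y[0] = 3×2 + 5×1 + 1×5 + 4×2 + 1×4 = 28; y[1] = 3×4 + 5×2 + 1×1 + 4×5 + 1×2 = 45; y[2] = 3×2 + 5×4 + 1×2 + 4×1 + 1×5 = 37; y[3] = 3×5 + 5×2 + 1×4 + 4×2 + 1×1 = 38; y[4] = 3×1 + 5×5 + 1×2 + 4×4 + 1×2 = 48. Result: [28, 45, 37, 38, 48]

[28, 45, 37, 38, 48]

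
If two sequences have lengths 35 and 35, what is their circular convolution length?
Circular convolution (zero-padding the shorter input) has length max(m, n) = max(35, 35) = 35

35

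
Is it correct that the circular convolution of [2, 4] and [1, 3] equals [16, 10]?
Recompute circular convolution of [2, 4] and [1, 3]: y[0] = 2×1 + 4×3 = 14; y[1] = 2×3 + 4×1 = 10 → [14, 10]. Compare to given [16, 10]: they differ at index 0: given 16, correct 14, so answer: No

No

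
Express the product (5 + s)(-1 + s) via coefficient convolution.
Ascending coefficients: a = [5, 1], b = [-1, 1]. c[0] = 5×-1 = -5; c[1] = 5×1 + 1×-1 = 4; c[2] = 1×1 = 1. Result coefficients: [-5, 4, 1] → -5 + 4s + s^2

-5 + 4s + s^2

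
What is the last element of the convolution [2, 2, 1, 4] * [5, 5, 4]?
Use y[k] = Σ_i a[i]·b[k-i] at k=5. y[5] = 4×4 = 16

16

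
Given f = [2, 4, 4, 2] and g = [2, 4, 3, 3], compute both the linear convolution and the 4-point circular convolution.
Linear: y_lin[0] = 2×2 = 4; y_lin[1] = 2×4 + 4×2 = 16; y_lin[2] = 2×3 + 4×4 + 4×2 = 30; y_lin[3] = 2×3 + 4×3 + 4×4 + 2×2 = 38; y_lin[4] = 4×3 + 4×3 + 2×4 = 32; y_lin[5] = 4×3 + 2×3 = 18; y_lin[6] = 2×3 = 6 → [4, 16, 30, 38, 32, 18, 6]. Circular (length 4): y[0] = 2×2 + 4×3 + 4×3 + 2×4 = 36; y[1] = 2×4 + 4×2 + 4×3 + 2×3 = 34; y[2] = 2×3 + 4×4 + 4×2 + 2×3 = 36; y[3] = 2×3 + 4×3 + 4×4 + 2×2 = 38 → [36, 34, 36, 38]

Linear: [4, 16, 30, 38, 32, 18, 6], Circular: [36, 34, 36, 38]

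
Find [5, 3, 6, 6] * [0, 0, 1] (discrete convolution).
y[0] = 5×0 = 0; y[1] = 5×0 + 3×0 = 0; y[2] = 5×1 + 3×0 + 6×0 = 5; y[3] = 3×1 + 6×0 + 6×0 = 3; y[4] = 6×1 + 6×0 = 6; y[5] = 6×1 = 6

[0, 0, 5, 3, 6, 6]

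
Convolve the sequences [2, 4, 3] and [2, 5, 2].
y[0] = 2×2 = 4; y[1] = 2×5 + 4×2 = 18; y[2] = 2×2 + 4×5 + 3×2 = 30; y[3] = 4×2 + 3×5 = 23; y[4] = 3×2 = 6

[4, 18, 30, 23, 6]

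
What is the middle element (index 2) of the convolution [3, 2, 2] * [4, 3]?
Use y[k] = Σ_i a[i]·b[k-i] at k=2. y[2] = 2×3 + 2×4 = 14

14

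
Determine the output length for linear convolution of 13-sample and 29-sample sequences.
Linear/full convolution length: m + n - 1 = 13 + 29 - 1 = 41

41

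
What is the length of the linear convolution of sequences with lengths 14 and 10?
Linear/full convolution length: m + n - 1 = 14 + 10 - 1 = 23

23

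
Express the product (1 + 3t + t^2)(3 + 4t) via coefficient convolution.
Ascending coefficients: a = [1, 3, 1], b = [3, 4]. c[0] = 1×3 = 3; c[1] = 1×4 + 3×3 = 13; c[2] = 3×4 + 1×3 = 15; c[3] = 1×4 = 4. Result coefficients: [3, 13, 15, 4] → 3 + 13t + 15t^2 + 4t^3

3 + 13t + 15t^2 + 4t^3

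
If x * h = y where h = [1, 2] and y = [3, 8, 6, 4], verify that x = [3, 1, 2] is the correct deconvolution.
Forward-compute [3, 1, 2] * [1, 2]: y[0] = 3×1 = 3; y[1] = 3×2 + 1×1 = 7; y[2] = 1×2 + 2×1 = 4; y[3] = 2×2 = 4 → [3, 7, 4, 4]. Does not match given y = [3, 8, 6, 4].

Not verified. [3, 1, 2] * [1, 2] = [3, 7, 4, 4], which differs from [3, 8, 6, 4] at index 1.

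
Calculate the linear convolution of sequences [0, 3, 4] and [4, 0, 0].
y[0] = 0×4 = 0; y[1] = 0×0 + 3×4 = 12; y[2] = 0×0 + 3×0 + 4×4 = 16; y[3] = 3×0 + 4×0 = 0; y[4] = 4×0 = 0

[0, 12, 16, 0, 0]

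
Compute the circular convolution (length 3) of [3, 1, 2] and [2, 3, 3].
Use y[k] = Σ_j a[j]·b[(k-j) mod 3]. y[0] = 3×2 + 1×3 + 2×3 = 15; y[1] = 3×3 + 1×2 + 2×3 = 17; y[2] = 3×3 + 1×3 + 2×2 = 16. Result: [15, 17, 16]

[15, 17, 16]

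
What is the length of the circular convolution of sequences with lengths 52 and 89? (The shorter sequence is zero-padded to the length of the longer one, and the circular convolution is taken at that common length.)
Circular convolution (zero-padding the shorter input) has length max(m, n) = max(52, 89) = 89

89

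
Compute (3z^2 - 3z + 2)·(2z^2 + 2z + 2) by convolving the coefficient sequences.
Ascending coefficients: a = [2, -3, 3], b = [2, 2, 2]. c[0] = 2×2 = 4; c[1] = 2×2 + -3×2 = -2; c[2] = 2×2 + -3×2 + 3×2 = 4; c[3] = -3×2 + 3×2 = 0; c[4] = 3×2 = 6. Result coefficients: [4, -2, 4, 0, 6] → 6z^4 + 4z^2 - 2z + 4

6z^4 + 4z^2 - 2z + 4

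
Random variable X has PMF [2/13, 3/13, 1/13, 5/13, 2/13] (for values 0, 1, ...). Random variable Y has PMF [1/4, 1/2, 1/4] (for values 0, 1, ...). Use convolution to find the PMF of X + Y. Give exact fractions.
P(X+Y=k) = Σ_i P(X=i)·P(Y=k-i) — a convolution of [2/13, 3/13, 1/13, 5/13, 2/13] and [1/4, 1/2, 1/4]. P(X+Y=0) = (2/13)×(1/4) = 1/26; P(X+Y=1) = (2/13)×(1/2) + (3/13)×(1/4) = 1/13 + 3/52 = 7/52; P(X+Y=2) = (2/13)×(1/4) + (3/13)×(1/2) + (1/13)×(1/4) = 1/26 + 3/26 + 1/52 = 9/52; P(X+Y=3) = (3/13)×(1/4) + (1/13)×(1/2) + (5/13)×(1/4) = 3/52 + 1/26 + 5/52 = 5/26; P(X+Y=4) = (1/13)×(1/4) + (5/13)×(1/2) + (2/13)×(1/4) = 1/52 + 5/26 + 1/26 = 1/4; P(X+Y=5) = (5/13)×(1/4) + (2/13)×(1/2) = 5/52 + 1/13 = 9/52; P(X+Y=6) = (2/13)×(1/4) = 1/26. PMF: [1/26, 7/52, 9/52, 5/26, 1/4, 9/52, 1/26] (sums to 1 ✓)

[1/26, 7/52, 9/52, 5/26, 1/4, 9/52, 1/26]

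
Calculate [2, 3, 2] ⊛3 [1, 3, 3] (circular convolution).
Use y[k] = Σ_j u[j]·v[(k-j) mod 3]. y[0] = 2×1 + 3×3 + 2×3 = 17; y[1] = 2×3 + 3×1 + 2×3 = 15; y[2] = 2×3 + 3×3 + 2×1 = 17. Result: [17, 15, 17]

[17, 15, 17]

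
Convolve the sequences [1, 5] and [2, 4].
y[0] = 1×2 = 2; y[1] = 1×4 + 5×2 = 14; y[2] = 5×4 = 20

[2, 14, 20]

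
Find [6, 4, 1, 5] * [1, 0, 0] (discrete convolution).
y[0] = 6×1 = 6; y[1] = 6×0 + 4×1 = 4; y[2] = 6×0 + 4×0 + 1×1 = 1; y[3] = 4×0 + 1×0 + 5×1 = 5; y[4] = 1×0 + 5×0 = 0; y[5] = 5×0 = 0

[6, 4, 1, 5, 0, 0]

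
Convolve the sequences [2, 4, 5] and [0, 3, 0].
y[0] = 2×0 = 0; y[1] = 2×3 + 4×0 = 6; y[2] = 2×0 + 4×3 + 5×0 = 12; y[3] = 4×0 + 5×3 = 15; y[4] = 5×0 = 0

[0, 6, 12, 15, 0]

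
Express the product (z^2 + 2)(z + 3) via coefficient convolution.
Ascending coefficients: a = [2, 0, 1], b = [3, 1]. c[0] = 2×3 = 6; c[1] = 2×1 + 0×3 = 2; c[2] = 0×1 + 1×3 = 3; c[3] = 1×1 = 1. Result coefficients: [6, 2, 3, 1] → z^3 + 3z^2 + 2z + 6

z^3 + 3z^2 + 2z + 6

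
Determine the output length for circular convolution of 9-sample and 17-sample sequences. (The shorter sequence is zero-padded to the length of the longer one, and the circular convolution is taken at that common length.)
Circular convolution (zero-padding the shorter input) has length max(m, n) = max(9, 17) = 17

17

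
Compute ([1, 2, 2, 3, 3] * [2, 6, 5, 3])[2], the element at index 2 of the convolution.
Use y[k] = Σ_i a[i]·b[k-i] at k=2. y[2] = 1×5 + 2×6 + 2×2 = 21

21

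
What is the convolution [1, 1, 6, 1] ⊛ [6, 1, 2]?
y[0] = 1×6 = 6; y[1] = 1×1 + 1×6 = 7; y[2] = 1×2 + 1×1 + 6×6 = 39; y[3] = 1×2 + 6×1 + 1×6 = 14; y[4] = 6×2 + 1×1 = 13; y[5] = 1×2 = 2

[6, 7, 39, 14, 13, 2]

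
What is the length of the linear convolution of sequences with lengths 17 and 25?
Linear/full convolution length: m + n - 1 = 17 + 25 - 1 = 41

41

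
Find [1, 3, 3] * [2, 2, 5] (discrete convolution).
y[0] = 1×2 = 2; y[1] = 1×2 + 3×2 = 8; y[2] = 1×5 + 3×2 + 3×2 = 17; y[3] = 3×5 + 3×2 = 21; y[4] = 3×5 = 15

[2, 8, 17, 21, 15]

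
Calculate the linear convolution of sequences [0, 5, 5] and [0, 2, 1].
y[0] = 0×0 = 0; y[1] = 0×2 + 5×0 = 0; y[2] = 0×1 + 5×2 + 5×0 = 10; y[3] = 5×1 + 5×2 = 15; y[4] = 5×1 = 5

[0, 0, 10, 15, 5]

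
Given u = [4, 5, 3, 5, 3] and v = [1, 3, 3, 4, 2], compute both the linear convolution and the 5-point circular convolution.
Linear: y_lin[0] = 4×1 = 4; y_lin[1] = 4×3 + 5×1 = 17; y_lin[2] = 4×3 + 5×3 + 3×1 = 30; y_lin[3] = 4×4 + 5×3 + 3×3 + 5×1 = 45; y_lin[4] = 4×2 + 5×4 + 3×3 + 5×3 + 3×1 = 55; y_lin[5] = 5×2 + 3×4 + 5×3 + 3×3 = 46; y_lin[6] = 3×2 + 5×4 + 3×3 = 35; y_lin[7] = 5×2 + 3×4 = 22; y_lin[8] = 3×2 = 6 → [4, 17, 30, 45, 55, 46, 35, 22, 6]. Circular (length 5): y[0] = 4×1 + 5×2 + 3×4 + 5×3 + 3×3 = 50; y[1] = 4×3 + 5×1 + 3×2 + 5×4 + 3×3 = 52; y[2] = 4×3 + 5×3 + 3×1 + 5×2 + 3×4 = 52; y[3] = 4×4 + 5×3 + 3×3 + 5×1 + 3×2 = 51; y[4] = 4×2 + 5×4 + 3×3 + 5×3 + 3×1 = 55 → [50, 52, 52, 51, 55]

Linear: [4, 17, 30, 45, 55, 46, 35, 22, 6], Circular: [50, 52, 52, 51, 55]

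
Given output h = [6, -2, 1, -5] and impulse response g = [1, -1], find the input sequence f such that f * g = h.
Deconvolve h=[6, -2, 1, -5] by g=[1, -1]. Since g[0]=1, solve forward: f[0] = h[0] / 1 = 6; f[1] = (h[1] - 6×-1) / 1 = 4; f[2] = (h[2] - 4×-1) / 1 = 5. So f = [6, 4, 5]. Check by forward convolution: h[0] = 6×1 = 6; h[1] = 6×-1 + 4×1 = -2; h[2] = 4×-1 + 5×1 = 1; h[3] = 5×-1 = -5

[6, 4, 5]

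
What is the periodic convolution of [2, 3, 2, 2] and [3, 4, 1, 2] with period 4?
Use y[k] = Σ_j x[j]·h[(k-j) mod 4]. y[0] = 2×3 + 3×2 + 2×1 + 2×4 = 22; y[1] = 2×4 + 3×3 + 2×2 + 2×1 = 23; y[2] = 2×1 + 3×4 + 2×3 + 2×2 = 24; y[3] = 2×2 + 3×1 + 2×4 + 2×3 = 21. Result: [22, 23, 24, 21]

[22, 23, 24, 21]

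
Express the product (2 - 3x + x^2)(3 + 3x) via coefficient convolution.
Ascending coefficients: a = [2, -3, 1], b = [3, 3]. c[0] = 2×3 = 6; c[1] = 2×3 + -3×3 = -3; c[2] = -3×3 + 1×3 = -6; c[3] = 1×3 = 3. Result coefficients: [6, -3, -6, 3] → 6 - 3x - 6x^2 + 3x^3

6 - 3x - 6x^2 + 3x^3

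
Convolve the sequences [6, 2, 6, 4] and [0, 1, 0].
y[0] = 6×0 = 0; y[1] = 6×1 + 2×0 = 6; y[2] = 6×0 + 2×1 + 6×0 = 2; y[3] = 2×0 + 6×1 + 4×0 = 6; y[4] = 6×0 + 4×1 = 4; y[5] = 4×0 = 0

[0, 6, 2, 6, 4, 0]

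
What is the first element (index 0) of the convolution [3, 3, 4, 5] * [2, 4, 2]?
Use y[k] = Σ_i a[i]·b[k-i] at k=0. y[0] = 3×2 = 6

6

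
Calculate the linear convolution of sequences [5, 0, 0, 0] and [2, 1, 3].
y[0] = 5×2 = 10; y[1] = 5×1 + 0×2 = 5; y[2] = 5×3 + 0×1 + 0×2 = 15; y[3] = 0×3 + 0×1 + 0×2 = 0; y[4] = 0×3 + 0×1 = 0; y[5] = 0×3 = 0

[10, 5, 15, 0, 0, 0]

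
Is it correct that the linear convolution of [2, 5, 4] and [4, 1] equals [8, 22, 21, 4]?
Recompute linear convolution of [2, 5, 4] and [4, 1]: y[0] = 2×4 = 8; y[1] = 2×1 + 5×4 = 22; y[2] = 5×1 + 4×4 = 21; y[3] = 4×1 = 4 → [8, 22, 21, 4]. Given [8, 22, 21, 4] matches, so answer: Yes

Yes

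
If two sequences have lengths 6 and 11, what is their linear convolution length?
Linear/full convolution length: m + n - 1 = 6 + 11 - 1 = 16

16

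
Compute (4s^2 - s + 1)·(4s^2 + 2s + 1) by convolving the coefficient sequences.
Ascending coefficients: a = [1, -1, 4], b = [1, 2, 4]. c[0] = 1×1 = 1; c[1] = 1×2 + -1×1 = 1; c[2] = 1×4 + -1×2 + 4×1 = 6; c[3] = -1×4 + 4×2 = 4; c[4] = 4×4 = 16. Result coefficients: [1, 1, 6, 4, 16] → 16s^4 + 4s^3 + 6s^2 + s + 1

16s^4 + 4s^3 + 6s^2 + s + 1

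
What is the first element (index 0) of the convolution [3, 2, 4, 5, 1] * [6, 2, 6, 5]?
Use y[k] = Σ_i a[i]·b[k-i] at k=0. y[0] = 3×6 = 18

18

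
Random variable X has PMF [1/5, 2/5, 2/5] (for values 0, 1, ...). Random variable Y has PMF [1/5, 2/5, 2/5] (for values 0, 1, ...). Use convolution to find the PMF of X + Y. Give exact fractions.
P(X+Y=k) = Σ_i P(X=i)·P(Y=k-i) — a convolution of [1/5, 2/5, 2/5] and [1/5, 2/5, 2/5]. P(X+Y=0) = (1/5)×(1/5) = 1/25; P(X+Y=1) = (1/5)×(2/5) + (2/5)×(1/5) = 2/25 + 2/25 = 4/25; P(X+Y=2) = (1/5)×(2/5) + (2/5)×(2/5) + (2/5)×(1/5) = 2/25 + 4/25 + 2/25 = 8/25; P(X+Y=3) = (2/5)×(2/5) + (2/5)×(2/5) = 4/25 + 4/25 = 8/25; P(X+Y=4) = (2/5)×(2/5) = 4/25. PMF: [1/25, 4/25, 8/25, 8/25, 4/25] (sums to 1 ✓)

[1/25, 4/25, 8/25, 8/25, 4/25]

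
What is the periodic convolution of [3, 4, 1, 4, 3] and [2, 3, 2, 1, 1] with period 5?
Use y[k] = Σ_j u[j]·v[(k-j) mod 5]. y[0] = 3×2 + 4×1 + 1×1 + 4×2 + 3×3 = 28; y[1] = 3×3 + 4×2 + 1×1 + 4×1 + 3×2 = 28; y[2] = 3×2 + 4×3 + 1×2 + 4×1 + 3×1 = 27; y[3] = 3×1 + 4×2 + 1×3 + 4×2 + 3×1 = 25; y[4] = 3×1 + 4×1 + 1×2 + 4×3 + 3×2 = 27. Result: [28, 28, 27, 25, 27]

[28, 28, 27, 25, 27]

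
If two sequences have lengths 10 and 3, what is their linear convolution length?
Linear/full convolution length: m + n - 1 = 10 + 3 - 1 = 12

12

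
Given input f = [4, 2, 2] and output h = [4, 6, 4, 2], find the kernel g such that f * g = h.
Output length 4 = len(f) + len(g) - 1 ⇒ len(g) = 2. Solve g forward using g[k] = (h[k] - Σ_{i≥1} f[i]·g[k-i]) / f[0]: g[0] = h[0] / f[0] = 4 / 4 = 1; g[1] = (h[1] - 2×1) / f[0] = (6 - 2×1) / 4 = 1. So g = [1, 1]. Forward-check [4, 2, 2] * [1, 1]: h[0] = 4×1 = 4; h[1] = 4×1 + 2×1 = 6; h[2] = 2×1 + 2×1 = 4; h[3] = 2×1 = 2 → [4, 6, 4, 2] ✓

[1, 1]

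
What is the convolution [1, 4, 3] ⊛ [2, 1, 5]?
y[0] = 1×2 = 2; y[1] = 1×1 + 4×2 = 9; y[2] = 1×5 + 4×1 + 3×2 = 15; y[3] = 4×5 + 3×1 = 23; y[4] = 3×5 = 15

[2, 9, 15, 23, 15]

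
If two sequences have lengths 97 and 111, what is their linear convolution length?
Linear/full convolution length: m + n - 1 = 97 + 111 - 1 = 207

207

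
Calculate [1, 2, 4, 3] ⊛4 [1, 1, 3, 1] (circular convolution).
Use y[k] = Σ_j f[j]·g[(k-j) mod 4]. y[0] = 1×1 + 2×1 + 4×3 + 3×1 = 18; y[1] = 1×1 + 2×1 + 4×1 + 3×3 = 16; y[2] = 1×3 + 2×1 + 4×1 + 3×1 = 12; y[3] = 1×1 + 2×3 + 4×1 + 3×1 = 14. Result: [18, 16, 12, 14]

[18, 16, 12, 14]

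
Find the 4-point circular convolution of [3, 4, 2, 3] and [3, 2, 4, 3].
Use y[k] = Σ_j a[j]·b[(k-j) mod 4]. y[0] = 3×3 + 4×3 + 2×4 + 3×2 = 35; y[1] = 3×2 + 4×3 + 2×3 + 3×4 = 36; y[2] = 3×4 + 4×2 + 2×3 + 3×3 = 35; y[3] = 3×3 + 4×4 + 2×2 + 3×3 = 38. Result: [35, 36, 35, 38]

[35, 36, 35, 38]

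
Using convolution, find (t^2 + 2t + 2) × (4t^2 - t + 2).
Ascending coefficients: a = [2, 2, 1], b = [2, -1, 4]. c[0] = 2×2 = 4; c[1] = 2×-1 + 2×2 = 2; c[2] = 2×4 + 2×-1 + 1×2 = 8; c[3] = 2×4 + 1×-1 = 7; c[4] = 1×4 = 4. Result coefficients: [4, 2, 8, 7, 4] → 4t^4 + 7t^3 + 8t^2 + 2t + 4

4t^4 + 7t^3 + 8t^2 + 2t + 4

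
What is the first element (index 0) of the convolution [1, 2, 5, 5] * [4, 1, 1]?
Use y[k] = Σ_i a[i]·b[k-i] at k=0. y[0] = 1×4 = 4

4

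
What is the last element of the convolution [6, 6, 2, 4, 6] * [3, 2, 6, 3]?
Use y[k] = Σ_i a[i]·b[k-i] at k=7. y[7] = 6×3 = 18

18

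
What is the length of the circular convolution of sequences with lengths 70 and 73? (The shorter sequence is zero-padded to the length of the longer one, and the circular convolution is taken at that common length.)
Circular convolution (zero-padding the shorter input) has length max(m, n) = max(70, 73) = 73

73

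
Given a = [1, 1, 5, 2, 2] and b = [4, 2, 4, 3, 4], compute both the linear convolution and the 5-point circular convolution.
Linear: y_lin[0] = 1×4 = 4; y_lin[1] = 1×2 + 1×4 = 6; y_lin[2] = 1×4 + 1×2 + 5×4 = 26; y_lin[3] = 1×3 + 1×4 + 5×2 + 2×4 = 25; y_lin[4] = 1×4 + 1×3 + 5×4 + 2×2 + 2×4 = 39; y_lin[5] = 1×4 + 5×3 + 2×4 + 2×2 = 31; y_lin[6] = 5×4 + 2×3 + 2×4 = 34; y_lin[7] = 2×4 + 2×3 = 14; y_lin[8] = 2×4 = 8 → [4, 6, 26, 25, 39, 31, 34, 14, 8]. Circular (length 5): y[0] = 1×4 + 1×4 + 5×3 + 2×4 + 2×2 = 35; y[1] = 1×2 + 1×4 + 5×4 + 2×3 + 2×4 = 40; y[2] = 1×4 + 1×2 + 5×4 + 2×4 + 2×3 = 40; y[3] = 1×3 + 1×4 + 5×2 + 2×4 + 2×4 = 33; y[4] = 1×4 + 1×3 + 5×4 + 2×2 + 2×4 = 39 → [35, 40, 40, 33, 39]

Linear: [4, 6, 26, 25, 39, 31, 34, 14, 8], Circular: [35, 40, 40, 33, 39]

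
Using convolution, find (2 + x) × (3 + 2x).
Ascending coefficients: a = [2, 1], b = [3, 2]. c[0] = 2×3 = 6; c[1] = 2×2 + 1×3 = 7; c[2] = 1×2 = 2. Result coefficients: [6, 7, 2] → 6 + 7x + 2x^2

6 + 7x + 2x^2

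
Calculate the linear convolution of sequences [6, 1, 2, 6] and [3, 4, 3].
y[0] = 6×3 = 18; y[1] = 6×4 + 1×3 = 27; y[2] = 6×3 + 1×4 + 2×3 = 28; y[3] = 1×3 + 2×4 + 6×3 = 29; y[4] = 2×3 + 6×4 = 30; y[5] = 6×3 = 18

[18, 27, 28, 29, 30, 18]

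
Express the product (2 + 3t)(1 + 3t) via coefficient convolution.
Ascending coefficients: a = [2, 3], b = [1, 3]. c[0] = 2×1 = 2; c[1] = 2×3 + 3×1 = 9; c[2] = 3×3 = 9. Result coefficients: [2, 9, 9] → 2 + 9t + 9t^2

2 + 9t + 9t^2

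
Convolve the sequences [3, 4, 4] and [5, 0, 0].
y[0] = 3×5 = 15; y[1] = 3×0 + 4×5 = 20; y[2] = 3×0 + 4×0 + 4×5 = 20; y[3] = 4×0 + 4×0 = 0; y[4] = 4×0 = 0

[15, 20, 20, 0, 0]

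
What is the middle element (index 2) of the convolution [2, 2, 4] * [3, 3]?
Use y[k] = Σ_i a[i]·b[k-i] at k=2. y[2] = 2×3 + 4×3 = 18

18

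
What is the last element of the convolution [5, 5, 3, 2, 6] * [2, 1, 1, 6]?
Use y[k] = Σ_i a[i]·b[k-i] at k=7. y[7] = 6×6 = 36

36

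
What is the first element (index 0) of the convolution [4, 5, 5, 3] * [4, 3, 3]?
Use y[k] = Σ_i a[i]·b[k-i] at k=0. y[0] = 4×4 = 16

16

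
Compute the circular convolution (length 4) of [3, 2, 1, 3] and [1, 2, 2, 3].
Use y[k] = Σ_j a[j]·b[(k-j) mod 4]. y[0] = 3×1 + 2×3 + 1×2 + 3×2 = 17; y[1] = 3×2 + 2×1 + 1×3 + 3×2 = 17; y[2] = 3×2 + 2×2 + 1×1 + 3×3 = 20; y[3] = 3×3 + 2×2 + 1×2 + 3×1 = 18. Result: [17, 17, 20, 18]

[17, 17, 20, 18]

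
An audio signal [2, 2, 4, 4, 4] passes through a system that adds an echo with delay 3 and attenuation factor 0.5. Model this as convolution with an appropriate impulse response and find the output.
Direct-path + delayed-attenuated-path model → impulse response h = [1, 0, 0, 0.5] (1 at lag 0, 0.5 at lag 3). Output y[n] = x[n] + 0.5·x[n - 3] (with x[n] = 0 outside 0..4): y[0] = 2 + 0.5×0 = 2; y[1] = 2 + 0.5×0 = 2; y[2] = 4 + 0.5×0 = 4; y[3] = 4 + 0.5×2 = 5.0; y[4] = 4 + 0.5×2 = 5.0; y[5] = 0 + 0.5×4 = 2.0; y[6] = 0 + 0.5×4 = 2.0; y[7] = 0 + 0.5×4 = 2.0. So y = [2, 2, 4, 5.0, 5.0, 2.0, 2.0, 2.0]

[2, 2, 4, 5.0, 5.0, 2.0, 2.0, 2.0]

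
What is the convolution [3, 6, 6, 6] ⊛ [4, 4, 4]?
y[0] = 3×4 = 12; y[1] = 3×4 + 6×4 = 36; y[2] = 3×4 + 6×4 + 6×4 = 60; y[3] = 6×4 + 6×4 + 6×4 = 72; y[4] = 6×4 + 6×4 = 48; y[5] = 6×4 = 24

[12, 36, 60, 72, 48, 24]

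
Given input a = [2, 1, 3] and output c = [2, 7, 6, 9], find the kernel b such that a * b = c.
Output length 4 = len(a) + len(b) - 1 ⇒ len(b) = 2. Solve b forward using b[k] = (c[k] - Σ_{i≥1} a[i]·b[k-i]) / a[0]: b[0] = c[0] / a[0] = 2 / 2 = 1; b[1] = (c[1] - 1×1) / a[0] = (7 - 1×1) / 2 = 3. So b = [1, 3]. Forward-check [2, 1, 3] * [1, 3]: c[0] = 2×1 = 2; c[1] = 2×3 + 1×1 = 7; c[2] = 1×3 + 3×1 = 6; c[3] = 3×3 = 9 → [2, 7, 6, 9] ✓

[1, 3]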